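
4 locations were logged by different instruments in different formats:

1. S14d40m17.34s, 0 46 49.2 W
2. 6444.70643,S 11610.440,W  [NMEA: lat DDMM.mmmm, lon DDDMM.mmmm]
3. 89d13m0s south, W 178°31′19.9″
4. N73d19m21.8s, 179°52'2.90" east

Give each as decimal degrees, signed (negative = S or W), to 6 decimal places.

Point 1:
  Latitude: 40′ + 17.34″ = 40.28900′; 14 + 40.28900/60 = 14.6714833
  S → negative
  Lon: 0 + 46/60 + 49.2/3600 = 0.7803333
  hemisphere W, so the sign is −
Point 2:
  Latitude: degrees = first 2 digits = 64, minutes = 44.70643; 64 + 44.70643/60 = 64.7451072
  hemisphere S, so the sign is −
  Longitude: split at 3 digits → 116° and 10.44′; 116 + 10.44/60 = 116.1740000
  W ⇒ negate
Point 3:
  Lat: 89° + 13/60 + 0/3600 = 89 + 0.216667 + 0.000000 = 89.2166667
  S ⇒ negate
  λ: 31′ + 19.9″ = 31.33167′; 178 + 31.33167/60 = 178.5221944
  W → negative
Point 4:
  Lat: 73° + 19/60 + 21.8/3600 = 73 + 0.316667 + 0.006056 = 73.3227222
  N → positive
  Lon: 52′ + 2.9″ = 52.04833′; 179 + 52.04833/60 = 179.8674722
  E → positive

1. -14.671483, -0.780333
2. -64.745107, -116.174000
3. -89.216667, -178.522194
4. 73.322722, 179.867472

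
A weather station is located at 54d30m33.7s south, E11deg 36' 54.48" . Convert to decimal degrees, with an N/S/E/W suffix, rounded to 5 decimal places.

Latitude: 54° + 30/60 + 33.7/3600 = 54 + 0.500000 + 0.009361 = 54.509361
Longitude: 11° + 36/60 + 54.48/3600 = 11 + 0.600000 + 0.015133 = 11.615133

54.50936° S, 11.61513° E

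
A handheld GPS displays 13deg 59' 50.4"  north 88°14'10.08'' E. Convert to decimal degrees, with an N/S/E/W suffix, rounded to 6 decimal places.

Latitude: 13 + 59/60 + 50.4/3600 = 13.9973333
λ: 88° + 14/60 + 10.08/3600 = 88 + 0.233333 + 0.002800 = 88.2361333

13.997333° N, 88.236133° E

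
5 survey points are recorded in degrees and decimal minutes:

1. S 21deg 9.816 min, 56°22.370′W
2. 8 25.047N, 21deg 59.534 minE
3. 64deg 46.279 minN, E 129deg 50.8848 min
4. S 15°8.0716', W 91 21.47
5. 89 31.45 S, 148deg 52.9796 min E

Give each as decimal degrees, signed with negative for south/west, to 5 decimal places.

Point 1:
  Latitude: 9.816′ = 0.163600°; total 21.163600
  S ⇒ negate
  λ: 22.37′ = 0.372833°; total 56.372833
  W → negative
Point 2:
  Latitude: 8 + 25.047/60 = 8.417450
  N ⇒ keep positive
  λ: 21 + 59.534/60 = 21.992233
  E → positive
Point 3:
  Latitude: 64 + 46.279/60 = 64.771317
  N → positive
  λ: 129 + 50.8848/60 = 129.848080
  E → positive
Point 4:
  φ: 8.0716′ = 0.134527°; total 15.134527
  S ⇒ negate
  Longitude: 21.47′ = 0.357833°; total 91.357833
  W → negative
Point 5:
  Lat: 89 + 31.45/60 = 89.524167
  S ⇒ negate
  Lon: 52.9796′ = 0.882993°; total 148.882993
  E → positive

1. -21.16360, -56.37283
2. 8.41745, 21.99223
3. 64.77132, 129.84808
4. -15.13453, -91.35783
5. -89.52417, 148.88299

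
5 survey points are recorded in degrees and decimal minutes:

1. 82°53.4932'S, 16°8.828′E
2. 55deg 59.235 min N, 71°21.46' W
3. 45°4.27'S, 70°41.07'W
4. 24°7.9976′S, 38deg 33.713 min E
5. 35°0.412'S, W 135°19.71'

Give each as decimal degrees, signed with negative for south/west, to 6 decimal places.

Point 1:
  Latitude: 53.4932′ = 0.891553°; total 82.8915533
  hemisphere S, so the sign is −
  Longitude: 8.828′ = 0.147133°; total 16.1471333
  E → positive
Point 2:
  Latitude: 59.235′ = 0.987250°; total 55.9872500
  N ⇒ keep positive
  Longitude: 21.46′ = 0.357667°; total 71.3576667
  hemisphere W, so the sign is −
Point 3:
  Latitude: 45 + 4.27/60 = 45.0711667
  S ⇒ negate
  Lon: 41.07′ = 0.684500°; total 70.6845000
  hemisphere W, so the sign is −
Point 4:
  Latitude: 24 + 7.9976/60 = 24.1332933
  S → negative
  Lon: 33.713′ = 0.561883°; total 38.5618833
  E → positive
Point 5:
  Latitude: 0.412′ = 0.006867°; total 35.0068667
  S → negative
  Longitude: 135 + 19.71/60 = 135.3285000
  W ⇒ negate

1. -82.891553, 16.147133
2. 55.987250, -71.357667
3. -45.071167, -70.684500
4. -24.133293, 38.561883
5. -35.006867, -135.328500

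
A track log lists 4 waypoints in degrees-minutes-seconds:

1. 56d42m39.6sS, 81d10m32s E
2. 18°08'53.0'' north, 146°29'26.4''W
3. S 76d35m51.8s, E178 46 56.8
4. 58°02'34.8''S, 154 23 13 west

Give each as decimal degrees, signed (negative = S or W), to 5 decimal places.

Point 1:
  Lat: 42′ + 39.6″ = 42.66000′; 56 + 42.66000/60 = 56.711000
  S ⇒ negate
  Lon: 10′ + 32″ = 10.53333′; 81 + 10.53333/60 = 81.175556
  E ⇒ keep positive
Point 2:
  φ: 8′ + 53″ = 8.88333′; 18 + 8.88333/60 = 18.148056
  N → positive
  λ: 146° + 29/60 + 26.4/3600 = 146 + 0.483333 + 0.007333 = 146.490667
  W ⇒ negate
Point 3:
  Lat: 35′ + 51.8″ = 35.86333′; 76 + 35.86333/60 = 76.597722
  S ⇒ negate
  Lon: 46′ + 56.8″ = 46.94667′; 178 + 46.94667/60 = 178.782444
  E ⇒ keep positive
Point 4:
  Latitude: 58 + 2/60 + 34.8/3600 = 58.043000
  S ⇒ negate
  Longitude: 154° + 23/60 + 13/3600 = 154 + 0.383333 + 0.003611 = 154.386944
  W ⇒ negate

1. -56.71100, 81.17556
2. 18.14806, -146.49067
3. -76.59772, 178.78244
4. -58.04300, -154.38694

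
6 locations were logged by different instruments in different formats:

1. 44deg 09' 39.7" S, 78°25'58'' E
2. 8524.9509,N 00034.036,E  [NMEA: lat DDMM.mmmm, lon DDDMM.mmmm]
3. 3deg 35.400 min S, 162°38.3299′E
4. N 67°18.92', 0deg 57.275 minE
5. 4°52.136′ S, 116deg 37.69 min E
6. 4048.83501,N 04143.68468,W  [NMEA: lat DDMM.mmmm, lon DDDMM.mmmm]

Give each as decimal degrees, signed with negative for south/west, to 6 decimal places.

Point 1:
  Latitude: 44 + 9/60 + 39.7/3600 = 44.1610278
  S → negative
  Lon: 78 + 25/60 + 58/3600 = 78.4327778
  E → positive
Point 2:
  φ: degrees = first 2 digits = 85, minutes = 24.9509; 85 + 24.9509/60 = 85.4158483
  N → positive
  Lon: split at 3 digits → 000° and 34.036′; 0 + 34.036/60 = 0.5672667
  E → positive
Point 3:
  Lat: 3 + 35.4/60 = 3.5900000
  S → negative
  Longitude: 38.3299′ = 0.638832°; total 162.6388317
  E → positive
Point 4:
  Lat: 18.92′ = 0.315333°; total 67.3153333
  N → positive
  Longitude: 0 + 57.275/60 = 0.9545833
  E ⇒ keep positive
Point 5:
  φ: 4 + 52.136/60 = 4.8689333
  S ⇒ negate
  Longitude: 116 + 37.69/60 = 116.6281667
  E → positive
Point 6:
  Lat: split at 2 digits → 40° and 48.83501′; 40 + 48.83501/60 = 40.8139168
  N ⇒ keep positive
  Longitude: split at 3 digits → 041° and 43.68468′; 41 + 43.68468/60 = 41.7280780
  W → negative

1. -44.161028, 78.432778
2. 85.415848, 0.567267
3. -3.590000, 162.638832
4. 67.315333, 0.954583
5. -4.868933, 116.628167
6. 40.813917, -41.728078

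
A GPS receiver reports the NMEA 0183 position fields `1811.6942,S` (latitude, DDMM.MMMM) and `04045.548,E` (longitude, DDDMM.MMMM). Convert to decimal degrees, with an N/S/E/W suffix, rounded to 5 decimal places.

18.19490° S, 40.75913° E

Latitude: split at 2 digits → 18° and 11.6942′; 18 + 11.6942/60 = 18.194903
Longitude: degrees = first 3 digits = 40, minutes = 45.548; 40 + 45.548/60 = 40.759133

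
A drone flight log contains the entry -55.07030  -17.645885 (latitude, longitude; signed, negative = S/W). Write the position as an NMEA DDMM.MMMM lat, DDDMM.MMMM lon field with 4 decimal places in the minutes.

Latitude is negative → S; |value| = 55.070300
φ: minutes = (55.070300 − 55) × 60 = 4.218000
Longitude is negative → W; |value| = 17.645885
Lon: fractional part 0.645885 → 38.753100 minutes

5504.2180,S / 01738.7531,W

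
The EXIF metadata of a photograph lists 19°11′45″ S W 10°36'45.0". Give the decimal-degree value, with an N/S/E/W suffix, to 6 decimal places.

19.195833° S, 10.612500° W

Lat: 11′ + 45″ = 11.75000′; 19 + 11.75000/60 = 19.1958333
Lon: 10° + 36/60 + 45/3600 = 10 + 0.600000 + 0.012500 = 10.6125000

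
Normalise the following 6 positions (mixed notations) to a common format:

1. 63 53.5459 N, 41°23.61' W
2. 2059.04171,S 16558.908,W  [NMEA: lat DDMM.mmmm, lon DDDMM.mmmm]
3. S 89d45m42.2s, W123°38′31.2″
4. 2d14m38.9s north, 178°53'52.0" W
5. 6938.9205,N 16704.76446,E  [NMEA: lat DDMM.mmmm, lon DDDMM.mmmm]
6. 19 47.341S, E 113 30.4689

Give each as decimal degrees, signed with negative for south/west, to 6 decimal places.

Point 1:
  Latitude: 53.5459′ = 0.892432°; total 63.8924317
  N ⇒ keep positive
  Lon: 23.61′ = 0.393500°; total 41.3935000
  W ⇒ negate
Point 2:
  φ: degrees = first 2 digits = 20, minutes = 59.04171; 20 + 59.04171/60 = 20.9840285
  S ⇒ negate
  Lon: degrees = first 3 digits = 165, minutes = 58.908; 165 + 58.908/60 = 165.9818000
  W ⇒ negate
Point 3:
  Lat: 45′ + 42.2″ = 45.70333′; 89 + 45.70333/60 = 89.7617222
  S ⇒ negate
  λ: 38′ + 31.2″ = 38.52000′; 123 + 38.52000/60 = 123.6420000
  W ⇒ negate
Point 4:
  φ: 2° + 14/60 + 38.9/3600 = 2 + 0.233333 + 0.010806 = 2.2441389
  N → positive
  Longitude: 178 + 53/60 + 52/3600 = 178.8977778
  W ⇒ negate
Point 5:
  φ: split at 2 digits → 69° and 38.9205′; 69 + 38.9205/60 = 69.6486750
  N → positive
  Longitude: degrees = first 3 digits = 167, minutes = 4.76446; 167 + 4.76446/60 = 167.0794077
  E ⇒ keep positive
Point 6:
  φ: 19 + 47.341/60 = 19.7890167
  S → negative
  Longitude: 113 + 30.4689/60 = 113.5078150
  E ⇒ keep positive

1. 63.892432, -41.393500
2. -20.984029, -165.981800
3. -89.761722, -123.642000
4. 2.244139, -178.897778
5. 69.648675, 167.079408
6. -19.789017, 113.507815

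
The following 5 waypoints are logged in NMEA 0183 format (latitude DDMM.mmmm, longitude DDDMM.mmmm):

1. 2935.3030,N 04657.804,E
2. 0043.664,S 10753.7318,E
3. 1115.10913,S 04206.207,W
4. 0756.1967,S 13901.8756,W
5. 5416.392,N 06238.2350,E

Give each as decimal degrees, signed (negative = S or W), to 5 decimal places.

Point 1:
  φ: split at 2 digits → 29° and 35.303′; 29 + 35.303/60 = 29.588383
  N ⇒ keep positive
  Lon: degrees = first 3 digits = 46, minutes = 57.804; 46 + 57.804/60 = 46.963400
  E ⇒ keep positive
Point 2:
  Latitude: split at 2 digits → 00° and 43.664′; 0 + 43.664/60 = 0.727733
  S ⇒ negate
  Lon: degrees = first 3 digits = 107, minutes = 53.7318; 107 + 53.7318/60 = 107.895530
  E → positive
Point 3:
  φ: split at 2 digits → 11° and 15.10913′; 11 + 15.10913/60 = 11.251819
  S → negative
  λ: split at 3 digits → 042° and 6.207′; 42 + 6.207/60 = 42.103450
  hemisphere W, so the sign is −
Point 4:
  Latitude: degrees = first 2 digits = 7, minutes = 56.1967; 7 + 56.1967/60 = 7.936612
  S ⇒ negate
  Lon: split at 3 digits → 139° and 1.8756′; 139 + 1.8756/60 = 139.031260
  hemisphere W, so the sign is −
Point 5:
  Latitude: split at 2 digits → 54° and 16.392′; 54 + 16.392/60 = 54.273200
  N ⇒ keep positive
  Longitude: degrees = first 3 digits = 62, minutes = 38.235; 62 + 38.235/60 = 62.637250
  E → positive

1. 29.58838, 46.96340
2. -0.72773, 107.89553
3. -11.25182, -42.10345
4. -7.93661, -139.03126
5. 54.27320, 62.63725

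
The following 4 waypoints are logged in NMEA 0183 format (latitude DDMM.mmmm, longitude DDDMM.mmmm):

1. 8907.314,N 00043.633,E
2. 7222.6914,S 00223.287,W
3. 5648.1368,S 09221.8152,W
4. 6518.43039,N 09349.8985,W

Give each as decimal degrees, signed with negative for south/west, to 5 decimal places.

1. 89.12190, 0.72722
2. -72.37819, -2.38812
3. -56.80228, -92.36359
4. 65.30717, -93.83164

Point 1:
  Lat: split at 2 digits → 89° and 7.314′; 89 + 7.314/60 = 89.121900
  N → positive
  Lon: degrees = first 3 digits = 0, minutes = 43.633; 0 + 43.633/60 = 0.727217
  E ⇒ keep positive
Point 2:
  φ: degrees = first 2 digits = 72, minutes = 22.6914; 72 + 22.6914/60 = 72.378190
  hemisphere S, so the sign is −
  λ: split at 3 digits → 002° and 23.287′; 2 + 23.287/60 = 2.388117
  W → negative
Point 3:
  Lat: degrees = first 2 digits = 56, minutes = 48.1368; 56 + 48.1368/60 = 56.802280
  S ⇒ negate
  Lon: degrees = first 3 digits = 92, minutes = 21.8152; 92 + 21.8152/60 = 92.363587
  hemisphere W, so the sign is −
Point 4:
  Lat: split at 2 digits → 65° and 18.43039′; 65 + 18.43039/60 = 65.307173
  N ⇒ keep positive
  λ: degrees = first 3 digits = 93, minutes = 49.8985; 93 + 49.8985/60 = 93.831642
  W → negative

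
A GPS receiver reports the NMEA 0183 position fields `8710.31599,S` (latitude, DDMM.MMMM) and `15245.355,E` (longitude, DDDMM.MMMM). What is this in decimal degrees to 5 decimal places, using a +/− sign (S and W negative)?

-87.17193, 152.75592

Lat: degrees = first 2 digits = 87, minutes = 10.31599; 87 + 10.31599/60 = 87.171933
S ⇒ negate
Longitude: split at 3 digits → 152° and 45.355′; 152 + 45.355/60 = 152.755917
E → positive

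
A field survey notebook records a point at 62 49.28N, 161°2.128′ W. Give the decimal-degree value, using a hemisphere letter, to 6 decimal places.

62.821333° N, 161.035467° W

Lat: 49.28′ = 0.821333°; total 62.8213333
λ: 161 + 2.128/60 = 161.0354667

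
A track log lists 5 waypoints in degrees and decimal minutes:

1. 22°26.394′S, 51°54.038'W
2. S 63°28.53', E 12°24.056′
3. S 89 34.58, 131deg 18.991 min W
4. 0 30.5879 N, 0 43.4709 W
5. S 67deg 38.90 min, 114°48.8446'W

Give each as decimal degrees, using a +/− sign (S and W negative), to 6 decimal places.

1. -22.439900, -51.900633
2. -63.475500, 12.400933
3. -89.576333, -131.316517
4. 0.509798, -0.724515
5. -67.648333, -114.814077

Point 1:
  φ: 26.394′ = 0.439900°; total 22.4399000
  hemisphere S, so the sign is −
  Longitude: 51 + 54.038/60 = 51.9006333
  W → negative
Point 2:
  φ: 28.53′ = 0.475500°; total 63.4755000
  S → negative
  Lon: 24.056′ = 0.400933°; total 12.4009333
  E ⇒ keep positive
Point 3:
  φ: 34.58′ = 0.576333°; total 89.5763333
  S ⇒ negate
  Longitude: 131 + 18.991/60 = 131.3165167
  W ⇒ negate
Point 4:
  φ: 30.5879′ = 0.509798°; total 0.5097983
  N ⇒ keep positive
  λ: 0 + 43.4709/60 = 0.7245150
  W ⇒ negate
Point 5:
  φ: 38.9′ = 0.648333°; total 67.6483333
  S → negative
  Longitude: 48.8446′ = 0.814077°; total 114.8140767
  hemisphere W, so the sign is −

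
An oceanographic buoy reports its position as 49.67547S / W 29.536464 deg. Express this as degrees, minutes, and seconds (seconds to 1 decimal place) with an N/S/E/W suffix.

49°40′31.7″ S, 29°32′11.3″ W

φ: 0.675470 × 60 = 40.52820′ → 40′, remainder × 60 = 31.692″
Longitude: 0.536464° → 32.18784′; 0.18784 × 60 = 11.270″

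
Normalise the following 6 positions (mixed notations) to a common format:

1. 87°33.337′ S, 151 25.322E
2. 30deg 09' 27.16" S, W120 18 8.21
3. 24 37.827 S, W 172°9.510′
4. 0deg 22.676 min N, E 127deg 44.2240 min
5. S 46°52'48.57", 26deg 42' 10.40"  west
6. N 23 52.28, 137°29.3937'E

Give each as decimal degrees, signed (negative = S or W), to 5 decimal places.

1. -87.55562, 151.42203
2. -30.15754, -120.30228
3. -24.63045, -172.15850
4. 0.37793, 127.73707
5. -46.88016, -26.70289
6. 23.87133, 137.48990

Point 1:
  Lat: 87 + 33.337/60 = 87.555617
  S ⇒ negate
  Longitude: 25.322′ = 0.422033°; total 151.422033
  E → positive
Point 2:
  φ: 30 + 9/60 + 27.16/3600 = 30.157544
  S ⇒ negate
  Lon: 120 + 18/60 + 8.21/3600 = 120.302281
  hemisphere W, so the sign is −
Point 3:
  Latitude: 24 + 37.827/60 = 24.630450
  S ⇒ negate
  Lon: 172 + 9.51/60 = 172.158500
  W → negative
Point 4:
  Latitude: 0 + 22.676/60 = 0.377933
  N → positive
  Lon: 44.224′ = 0.737067°; total 127.737067
  E → positive
Point 5:
  Latitude: 52′ + 48.57″ = 52.80950′; 46 + 52.80950/60 = 46.880158
  hemisphere S, so the sign is −
  Longitude: 26 + 42/60 + 10.4/3600 = 26.702889
  hemisphere W, so the sign is −
Point 6:
  φ: 23 + 52.28/60 = 23.871333
  N ⇒ keep positive
  λ: 137 + 29.3937/60 = 137.489895
  E ⇒ keep positive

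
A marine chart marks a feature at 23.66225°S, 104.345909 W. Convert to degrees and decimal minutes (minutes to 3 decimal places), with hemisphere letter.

φ: 23° + 0.662250 × 60 = 23° 39.73500′
Lon: minutes = (104.345909 − 104) × 60 = 20.75454

23° 39.735′ S, 104° 20.755′ W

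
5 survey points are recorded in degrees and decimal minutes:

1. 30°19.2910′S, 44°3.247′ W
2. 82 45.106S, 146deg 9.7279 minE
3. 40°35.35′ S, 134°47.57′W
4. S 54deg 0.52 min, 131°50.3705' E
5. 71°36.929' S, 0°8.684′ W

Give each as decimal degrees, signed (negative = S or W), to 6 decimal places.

1. -30.321517, -44.054117
2. -82.751767, 146.162132
3. -40.589167, -134.792833
4. -54.008667, 131.839508
5. -71.615483, -0.144733

Point 1:
  φ: 19.291′ = 0.321517°; total 30.3215167
  hemisphere S, so the sign is −
  Lon: 3.247′ = 0.054117°; total 44.0541167
  hemisphere W, so the sign is −
Point 2:
  φ: 45.106′ = 0.751767°; total 82.7517667
  S → negative
  Lon: 146 + 9.7279/60 = 146.1621317
  E → positive
Point 3:
  Lat: 40 + 35.35/60 = 40.5891667
  hemisphere S, so the sign is −
  Longitude: 134 + 47.57/60 = 134.7928333
  hemisphere W, so the sign is −
Point 4:
  Lat: 0.52′ = 0.008667°; total 54.0086667
  hemisphere S, so the sign is −
  Lon: 50.3705′ = 0.839508°; total 131.8395083
  E ⇒ keep positive
Point 5:
  φ: 36.929′ = 0.615483°; total 71.6154833
  S → negative
  Lon: 0 + 8.684/60 = 0.1447333
  hemisphere W, so the sign is −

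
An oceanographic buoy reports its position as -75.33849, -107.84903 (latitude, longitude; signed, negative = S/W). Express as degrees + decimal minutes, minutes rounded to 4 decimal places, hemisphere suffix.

75° 20.3094′ S, 107° 50.9418′ W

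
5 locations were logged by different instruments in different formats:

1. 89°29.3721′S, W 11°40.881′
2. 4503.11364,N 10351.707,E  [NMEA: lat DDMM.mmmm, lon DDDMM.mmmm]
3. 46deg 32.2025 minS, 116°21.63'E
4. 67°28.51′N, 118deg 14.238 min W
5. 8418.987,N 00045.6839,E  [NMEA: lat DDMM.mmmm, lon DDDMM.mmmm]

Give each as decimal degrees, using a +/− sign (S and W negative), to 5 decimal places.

Point 1:
  φ: 89 + 29.3721/60 = 89.489535
  S ⇒ negate
  Lon: 40.881′ = 0.681350°; total 11.681350
  W → negative
Point 2:
  φ: degrees = first 2 digits = 45, minutes = 3.11364; 45 + 3.11364/60 = 45.051894
  N → positive
  Longitude: split at 3 digits → 103° and 51.707′; 103 + 51.707/60 = 103.861783
  E → positive
Point 3:
  Latitude: 32.2025′ = 0.536708°; total 46.536708
  S ⇒ negate
  λ: 116 + 21.63/60 = 116.360500
  E → positive
Point 4:
  φ: 67 + 28.51/60 = 67.475167
  N → positive
  Longitude: 118 + 14.238/60 = 118.237300
  W ⇒ negate
Point 5:
  Lat: split at 2 digits → 84° and 18.987′; 84 + 18.987/60 = 84.316450
  N ⇒ keep positive
  Longitude: degrees = first 3 digits = 0, minutes = 45.6839; 0 + 45.6839/60 = 0.761398
  E → positive

1. -89.48954, -11.68135
2. 45.05189, 103.86178
3. -46.53671, 116.36050
4. 67.47517, -118.23730
5. 84.31645, 0.76140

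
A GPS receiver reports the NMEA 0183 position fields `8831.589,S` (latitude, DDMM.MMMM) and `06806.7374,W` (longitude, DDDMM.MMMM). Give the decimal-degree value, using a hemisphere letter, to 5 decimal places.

Lat: split at 2 digits → 88° and 31.589′; 88 + 31.589/60 = 88.526483
Longitude: split at 3 digits → 068° and 6.7374′; 68 + 6.7374/60 = 68.112290

88.52648° S, 68.11229° W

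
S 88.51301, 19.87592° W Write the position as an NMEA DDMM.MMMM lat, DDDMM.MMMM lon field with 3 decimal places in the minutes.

Latitude: 88° + 0.513010 × 60 = 88° 30.78060′
Lon: 19° + 0.875920 × 60 = 19° 52.55520′

8830.781,S / 01952.555,W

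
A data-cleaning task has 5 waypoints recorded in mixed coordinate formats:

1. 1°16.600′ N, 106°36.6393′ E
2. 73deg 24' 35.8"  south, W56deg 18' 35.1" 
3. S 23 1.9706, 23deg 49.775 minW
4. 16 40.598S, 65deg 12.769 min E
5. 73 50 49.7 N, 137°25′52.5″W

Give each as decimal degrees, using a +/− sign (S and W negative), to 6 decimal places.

Point 1:
  Lat: 1 + 16.6/60 = 1.2766667
  N ⇒ keep positive
  Longitude: 106 + 36.6393/60 = 106.6106550
  E ⇒ keep positive
Point 2:
  φ: 24′ + 35.8″ = 24.59667′; 73 + 24.59667/60 = 73.4099444
  hemisphere S, so the sign is −
  Longitude: 56° + 18/60 + 35.1/3600 = 56 + 0.300000 + 0.009750 = 56.3097500
  W → negative
Point 3:
  Latitude: 1.9706′ = 0.032843°; total 23.0328433
  S → negative
  Longitude: 23 + 49.775/60 = 23.8295833
  W → negative
Point 4:
  Lat: 40.598′ = 0.676633°; total 16.6766333
  hemisphere S, so the sign is −
  λ: 65 + 12.769/60 = 65.2128167
  E ⇒ keep positive
Point 5:
  φ: 50′ + 49.7″ = 50.82833′; 73 + 50.82833/60 = 73.8471389
  N ⇒ keep positive
  Longitude: 137° + 25/60 + 52.5/3600 = 137 + 0.416667 + 0.014583 = 137.4312500
  W → negative

1. 1.276667, 106.610655
2. -73.409944, -56.309750
3. -23.032843, -23.829583
4. -16.676633, 65.212817
5. 73.847139, -137.431250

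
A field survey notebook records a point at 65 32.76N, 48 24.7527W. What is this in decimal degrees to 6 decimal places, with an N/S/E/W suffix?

65.546000° N, 48.412545° W

φ: 32.76′ = 0.546000°; total 65.5460000
Lon: 24.7527′ = 0.412545°; total 48.4125450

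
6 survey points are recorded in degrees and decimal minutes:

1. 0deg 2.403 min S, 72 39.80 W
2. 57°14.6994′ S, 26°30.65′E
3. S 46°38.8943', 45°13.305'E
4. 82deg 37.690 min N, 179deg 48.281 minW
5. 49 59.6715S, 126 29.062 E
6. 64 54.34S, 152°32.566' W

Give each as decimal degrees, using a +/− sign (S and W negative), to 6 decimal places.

Point 1:
  φ: 0 + 2.403/60 = 0.0400500
  S → negative
  Lon: 72 + 39.8/60 = 72.6633333
  hemisphere W, so the sign is −
Point 2:
  Lat: 57 + 14.6994/60 = 57.2449900
  S ⇒ negate
  Lon: 30.65′ = 0.510833°; total 26.5108333
  E → positive
Point 3:
  Latitude: 38.8943′ = 0.648238°; total 46.6482383
  hemisphere S, so the sign is −
  Longitude: 45 + 13.305/60 = 45.2217500
  E ⇒ keep positive
Point 4:
  Lat: 82 + 37.69/60 = 82.6281667
  N → positive
  λ: 179 + 48.281/60 = 179.8046833
  W → negative
Point 5:
  Lat: 59.6715′ = 0.994525°; total 49.9945250
  S → negative
  Longitude: 126 + 29.062/60 = 126.4843667
  E ⇒ keep positive
Point 6:
  Latitude: 54.34′ = 0.905667°; total 64.9056667
  S ⇒ negate
  Longitude: 32.566′ = 0.542767°; total 152.5427667
  hemisphere W, so the sign is −

1. -0.040050, -72.663333
2. -57.244990, 26.510833
3. -46.648238, 45.221750
4. 82.628167, -179.804683
5. -49.994525, 126.484367
6. -64.905667, -152.542767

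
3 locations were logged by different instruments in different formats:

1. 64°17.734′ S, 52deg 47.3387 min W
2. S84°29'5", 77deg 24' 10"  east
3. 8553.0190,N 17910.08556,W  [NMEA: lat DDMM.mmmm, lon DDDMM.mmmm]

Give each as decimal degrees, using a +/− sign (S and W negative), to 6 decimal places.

Point 1:
  Latitude: 64 + 17.734/60 = 64.2955667
  hemisphere S, so the sign is −
  λ: 52 + 47.3387/60 = 52.7889783
  W ⇒ negate
Point 2:
  Latitude: 84° + 29/60 + 5/3600 = 84 + 0.483333 + 0.001389 = 84.4847222
  hemisphere S, so the sign is −
  Lon: 77° + 24/60 + 10/3600 = 77 + 0.400000 + 0.002778 = 77.4027778
  E → positive
Point 3:
  φ: degrees = first 2 digits = 85, minutes = 53.019; 85 + 53.019/60 = 85.8836500
  N → positive
  Longitude: degrees = first 3 digits = 179, minutes = 10.08556; 179 + 10.08556/60 = 179.1680927
  hemisphere W, so the sign is −

1. -64.295567, -52.788978
2. -84.484722, 77.402778
3. 85.883650, -179.168093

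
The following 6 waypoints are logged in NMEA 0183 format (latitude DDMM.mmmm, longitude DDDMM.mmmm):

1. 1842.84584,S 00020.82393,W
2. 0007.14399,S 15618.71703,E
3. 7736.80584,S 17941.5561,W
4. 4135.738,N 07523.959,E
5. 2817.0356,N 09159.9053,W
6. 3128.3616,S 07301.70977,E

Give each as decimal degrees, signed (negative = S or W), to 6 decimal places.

1. -18.714097, -0.347066
2. -0.119067, 156.311951
3. -77.613431, -179.692602
4. 41.595633, 75.399317
5. 28.283927, -91.998422
6. -31.472693, 73.028496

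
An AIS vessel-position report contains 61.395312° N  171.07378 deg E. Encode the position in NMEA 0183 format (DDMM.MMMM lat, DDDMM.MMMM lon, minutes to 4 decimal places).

φ: 61° + 0.395312 × 60 = 61° 23.718720′
λ: fractional part 0.073780 → 4.426800 minutes

6123.7187,N / 17104.4268,E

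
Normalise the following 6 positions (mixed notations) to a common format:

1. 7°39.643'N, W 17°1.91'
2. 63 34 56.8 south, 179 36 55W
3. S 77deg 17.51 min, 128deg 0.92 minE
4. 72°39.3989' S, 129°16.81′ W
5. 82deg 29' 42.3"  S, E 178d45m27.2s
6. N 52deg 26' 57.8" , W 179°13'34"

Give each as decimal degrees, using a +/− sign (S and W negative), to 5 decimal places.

1. 7.66072, -17.03183
2. -63.58244, -179.61528
3. -77.29183, 128.01533
4. -72.65665, -129.28017
5. -82.49508, 178.75756
6. 52.44939, -179.22611

Point 1:
  Lat: 7 + 39.643/60 = 7.660717
  N ⇒ keep positive
  Lon: 17 + 1.91/60 = 17.031833
  hemisphere W, so the sign is −
Point 2:
  Lat: 34′ + 56.8″ = 34.94667′; 63 + 34.94667/60 = 63.582444
  S → negative
  Longitude: 179 + 36/60 + 55/3600 = 179.615278
  W ⇒ negate
Point 3:
  Latitude: 17.51′ = 0.291833°; total 77.291833
  S → negative
  Lon: 128 + 0.92/60 = 128.015333
  E → positive
Point 4:
  Lat: 72 + 39.3989/60 = 72.656648
  S ⇒ negate
  Lon: 129 + 16.81/60 = 129.280167
  hemisphere W, so the sign is −
Point 5:
  Lat: 82° + 29/60 + 42.3/3600 = 82 + 0.483333 + 0.011750 = 82.495083
  hemisphere S, so the sign is −
  Longitude: 178° + 45/60 + 27.2/3600 = 178 + 0.750000 + 0.007556 = 178.757556
  E → positive
Point 6:
  Lat: 52° + 26/60 + 57.8/3600 = 52 + 0.433333 + 0.016056 = 52.449389
  N ⇒ keep positive
  λ: 179 + 13/60 + 34/3600 = 179.226111
  hemisphere W, so the sign is −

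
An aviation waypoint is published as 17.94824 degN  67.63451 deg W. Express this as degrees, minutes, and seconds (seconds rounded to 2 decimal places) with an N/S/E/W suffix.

17°56′53.66″ N, 67°38′4.24″ W

Lat: 0.948240° → 56.89440′; 0.89440 × 60 = 53.6640″
Lon: whole degrees 67; 38.07060′ → 38′ and 4.2360″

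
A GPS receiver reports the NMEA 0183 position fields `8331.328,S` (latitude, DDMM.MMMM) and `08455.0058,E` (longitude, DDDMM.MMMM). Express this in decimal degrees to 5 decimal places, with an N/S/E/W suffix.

Lat: split at 2 digits → 83° and 31.328′; 83 + 31.328/60 = 83.522133
λ: split at 3 digits → 084° and 55.0058′; 84 + 55.0058/60 = 84.916763

83.52213° S, 84.91676° E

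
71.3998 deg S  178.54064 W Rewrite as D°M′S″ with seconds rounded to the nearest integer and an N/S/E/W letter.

71°23′59″ S, 178°32′26″ W

φ: 0.399800° → 23.98800′; 0.98800 × 60 = 59.28″
Lon: 0.540640 × 60 = 32.43840′ → 32′, remainder × 60 = 26.30″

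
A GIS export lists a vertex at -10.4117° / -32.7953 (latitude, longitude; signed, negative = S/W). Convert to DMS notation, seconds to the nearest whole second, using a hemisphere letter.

Latitude is negative → S; |value| = 10.411700
Lat: whole degrees 10; 24.70200′ → 24′ and 42.12″
Longitude is negative → W; |value| = 32.795300
λ: 0.795300 × 60 = 47.71800′ → 47′, remainder × 60 = 43.08″

10°24′42″ S, 32°47′43″ W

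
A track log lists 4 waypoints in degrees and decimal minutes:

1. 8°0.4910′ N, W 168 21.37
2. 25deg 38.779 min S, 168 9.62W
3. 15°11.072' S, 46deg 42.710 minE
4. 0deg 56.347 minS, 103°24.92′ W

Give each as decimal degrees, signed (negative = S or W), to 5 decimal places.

Point 1:
  Lat: 0.491′ = 0.008183°; total 8.008183
  N ⇒ keep positive
  Lon: 21.37′ = 0.356167°; total 168.356167
  W ⇒ negate
Point 2:
  Lat: 38.779′ = 0.646317°; total 25.646317
  S → negative
  Longitude: 168 + 9.62/60 = 168.160333
  W ⇒ negate
Point 3:
  Latitude: 11.072′ = 0.184533°; total 15.184533
  hemisphere S, so the sign is −
  Lon: 42.71′ = 0.711833°; total 46.711833
  E → positive
Point 4:
  Lat: 0 + 56.347/60 = 0.939117
  S ⇒ negate
  λ: 103 + 24.92/60 = 103.415333
  W → negative

1. 8.00818, -168.35617
2. -25.64632, -168.16033
3. -15.18453, 46.71183
4. -0.93912, -103.41533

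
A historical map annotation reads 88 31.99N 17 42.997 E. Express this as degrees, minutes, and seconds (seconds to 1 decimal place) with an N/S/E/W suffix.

88°31′59.4″ N, 17°42′59.8″ E

Latitude: fractional minutes 0.99000 × 60 = 59.400″
Longitude: fractional minutes 0.99700 × 60 = 59.820″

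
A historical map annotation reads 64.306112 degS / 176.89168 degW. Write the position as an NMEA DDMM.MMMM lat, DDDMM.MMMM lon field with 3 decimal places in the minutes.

Latitude: minutes = (64.306112 − 64) × 60 = 18.36672
λ: fractional part 0.891680 → 53.50080 minutes

6418.367,S / 17653.501,W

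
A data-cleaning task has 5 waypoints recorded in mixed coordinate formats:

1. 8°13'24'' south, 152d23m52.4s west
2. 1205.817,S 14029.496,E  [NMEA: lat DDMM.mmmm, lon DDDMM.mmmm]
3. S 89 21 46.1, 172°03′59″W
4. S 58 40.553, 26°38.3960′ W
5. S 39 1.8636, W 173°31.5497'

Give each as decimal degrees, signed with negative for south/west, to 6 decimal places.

1. -8.223333, -152.397889
2. -12.096950, 140.491600
3. -89.362806, -172.066389
4. -58.675883, -26.639933
5. -39.031060, -173.525828

Point 1:
  Latitude: 8 + 13/60 + 24/3600 = 8.2233333
  S ⇒ negate
  Lon: 152 + 23/60 + 52.4/3600 = 152.3978889
  hemisphere W, so the sign is −
Point 2:
  Latitude: split at 2 digits → 12° and 5.817′; 12 + 5.817/60 = 12.0969500
  S → negative
  Lon: degrees = first 3 digits = 140, minutes = 29.496; 140 + 29.496/60 = 140.4916000
  E → positive
Point 3:
  Latitude: 89° + 21/60 + 46.1/3600 = 89 + 0.350000 + 0.012806 = 89.3628056
  S → negative
  Lon: 3′ + 59″ = 3.98333′; 172 + 3.98333/60 = 172.0663889
  hemisphere W, so the sign is −
Point 4:
  Latitude: 58 + 40.553/60 = 58.6758833
  S → negative
  Longitude: 26 + 38.396/60 = 26.6399333
  hemisphere W, so the sign is −
Point 5:
  φ: 1.8636′ = 0.031060°; total 39.0310600
  S ⇒ negate
  Lon: 173 + 31.5497/60 = 173.5258283
  W ⇒ negate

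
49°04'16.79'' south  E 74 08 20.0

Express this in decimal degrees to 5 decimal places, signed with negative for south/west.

-49.07133, 74.13889

Latitude: 4′ + 16.79″ = 4.27983′; 49 + 4.27983/60 = 49.071331
S ⇒ negate
Lon: 8′ + 20″ = 8.33333′; 74 + 8.33333/60 = 74.138889
E → positive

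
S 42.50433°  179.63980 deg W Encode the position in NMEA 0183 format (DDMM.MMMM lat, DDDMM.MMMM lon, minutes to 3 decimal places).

4230.260,S / 17938.388,W

φ: minutes = (42.504330 − 42) × 60 = 30.25980
λ: 179° + 0.639800 × 60 = 179° 38.38800′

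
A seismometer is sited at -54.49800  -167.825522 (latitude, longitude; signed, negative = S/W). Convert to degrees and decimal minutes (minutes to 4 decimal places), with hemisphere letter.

54° 29.8800′ S, 167° 49.5313′ W

Latitude is negative → S; |value| = 54.498000
Lat: 54° + 0.498000 × 60 = 54° 29.880000′
Longitude is negative → W; |value| = 167.825522
λ: 167° + 0.825522 × 60 = 167° 49.531320′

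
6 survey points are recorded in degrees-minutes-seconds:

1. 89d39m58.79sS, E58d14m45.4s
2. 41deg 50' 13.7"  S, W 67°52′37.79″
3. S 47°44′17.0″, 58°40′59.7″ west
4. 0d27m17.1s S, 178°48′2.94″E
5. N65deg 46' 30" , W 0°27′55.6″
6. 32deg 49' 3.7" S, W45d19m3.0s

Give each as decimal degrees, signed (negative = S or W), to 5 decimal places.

Point 1:
  Latitude: 89° + 39/60 + 58.79/3600 = 89 + 0.650000 + 0.016331 = 89.666331
  S ⇒ negate
  Lon: 58° + 14/60 + 45.4/3600 = 58 + 0.233333 + 0.012611 = 58.245944
  E → positive
Point 2:
  φ: 50′ + 13.7″ = 50.22833′; 41 + 50.22833/60 = 41.837139
  hemisphere S, so the sign is −
  λ: 67 + 52/60 + 37.79/3600 = 67.877164
  hemisphere W, so the sign is −
Point 3:
  Lat: 47° + 44/60 + 17/3600 = 47 + 0.733333 + 0.004722 = 47.738056
  hemisphere S, so the sign is −
  Lon: 58 + 40/60 + 59.7/3600 = 58.683250
  hemisphere W, so the sign is −
Point 4:
  φ: 27′ + 17.1″ = 27.28500′; 0 + 27.28500/60 = 0.454750
  S ⇒ negate
  Longitude: 178° + 48/60 + 2.94/3600 = 178 + 0.800000 + 0.000817 = 178.800817
  E ⇒ keep positive
Point 5:
  Latitude: 65° + 46/60 + 30/3600 = 65 + 0.766667 + 0.008333 = 65.775000
  N → positive
  Lon: 0° + 27/60 + 55.6/3600 = 0 + 0.450000 + 0.015444 = 0.465444
  hemisphere W, so the sign is −
Point 6:
  Lat: 32° + 49/60 + 3.7/3600 = 32 + 0.816667 + 0.001028 = 32.817694
  hemisphere S, so the sign is −
  Lon: 45 + 19/60 + 3/3600 = 45.317500
  W ⇒ negate

1. -89.66633, 58.24594
2. -41.83714, -67.87716
3. -47.73806, -58.68325
4. -0.45475, 178.80082
5. 65.77500, -0.46544
6. -32.81769, -45.31750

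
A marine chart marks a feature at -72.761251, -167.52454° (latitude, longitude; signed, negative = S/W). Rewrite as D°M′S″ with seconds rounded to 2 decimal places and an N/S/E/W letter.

72°45′40.50″ S, 167°31′28.34″ W

Latitude is negative → S; |value| = 72.761251
Latitude: 0.761251° → 45.67506′; 0.67506 × 60 = 40.5036″
Longitude is negative → W; |value| = 167.524540
λ: 0.524540 × 60 = 31.47240′ → 31′, remainder × 60 = 28.3440″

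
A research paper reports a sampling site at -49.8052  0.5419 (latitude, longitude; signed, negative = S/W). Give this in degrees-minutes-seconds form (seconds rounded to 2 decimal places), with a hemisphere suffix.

49°48′18.72″ S, 0°32′30.84″ E

Latitude is negative → S; |value| = 49.805200
Lat: 0.805200 × 60 = 48.31200′ → 48′, remainder × 60 = 18.7200″
Longitude: 0.541900° → 32.51400′; 0.51400 × 60 = 30.8400″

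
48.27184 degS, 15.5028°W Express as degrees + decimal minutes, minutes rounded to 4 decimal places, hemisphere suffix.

φ: 48° + 0.271840 × 60 = 48° 16.310400′
Lon: minutes = (15.502800 − 15) × 60 = 30.168000

48° 16.3104′ S, 15° 30.1680′ W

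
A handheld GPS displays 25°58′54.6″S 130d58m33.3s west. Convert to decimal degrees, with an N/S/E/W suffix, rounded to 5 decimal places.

Latitude: 25 + 58/60 + 54.6/3600 = 25.981833
λ: 58′ + 33.3″ = 58.55500′; 130 + 58.55500/60 = 130.975917

25.98183° S, 130.97592° W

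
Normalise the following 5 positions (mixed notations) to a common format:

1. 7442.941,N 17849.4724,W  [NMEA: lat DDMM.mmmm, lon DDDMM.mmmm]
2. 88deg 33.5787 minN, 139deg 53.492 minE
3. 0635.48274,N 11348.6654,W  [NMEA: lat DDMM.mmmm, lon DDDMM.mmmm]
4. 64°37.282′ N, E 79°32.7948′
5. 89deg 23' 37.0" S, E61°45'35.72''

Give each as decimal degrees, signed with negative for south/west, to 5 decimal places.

Point 1:
  Lat: split at 2 digits → 74° and 42.941′; 74 + 42.941/60 = 74.715683
  N → positive
  Lon: split at 3 digits → 178° and 49.4724′; 178 + 49.4724/60 = 178.824540
  hemisphere W, so the sign is −
Point 2:
  Lat: 33.5787′ = 0.559645°; total 88.559645
  N ⇒ keep positive
  Lon: 139 + 53.492/60 = 139.891533
  E ⇒ keep positive
Point 3:
  Lat: split at 2 digits → 06° and 35.48274′; 6 + 35.48274/60 = 6.591379
  N → positive
  Lon: degrees = first 3 digits = 113, minutes = 48.6654; 113 + 48.6654/60 = 113.811090
  W → negative
Point 4:
  φ: 64 + 37.282/60 = 64.621367
  N → positive
  Longitude: 79 + 32.7948/60 = 79.546580
  E ⇒ keep positive
Point 5:
  Latitude: 89 + 23/60 + 37/3600 = 89.393611
  S ⇒ negate
  Longitude: 61 + 45/60 + 35.72/3600 = 61.759922
  E ⇒ keep positive

1. 74.71568, -178.82454
2. 88.55965, 139.89153
3. 6.59138, -113.81109
4. 64.62137, 79.54658
5. -89.39361, 61.75992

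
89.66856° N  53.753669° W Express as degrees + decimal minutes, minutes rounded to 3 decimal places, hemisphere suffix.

Lat: 89° + 0.668560 × 60 = 89° 40.11360′
λ: fractional part 0.753669 → 45.22014 minutes

89° 40.114′ N, 53° 45.220′ W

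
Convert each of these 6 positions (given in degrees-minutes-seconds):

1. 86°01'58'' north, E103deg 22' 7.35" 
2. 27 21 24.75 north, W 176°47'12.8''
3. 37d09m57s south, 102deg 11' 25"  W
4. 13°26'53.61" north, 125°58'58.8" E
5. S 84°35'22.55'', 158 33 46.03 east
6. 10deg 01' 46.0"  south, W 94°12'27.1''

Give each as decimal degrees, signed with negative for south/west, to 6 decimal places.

1. 86.032778, 103.368708
2. 27.356875, -176.786889
3. -37.165833, -102.190278
4. 13.448225, 125.983000
5. -84.589597, 158.562786
6. -10.029444, -94.207528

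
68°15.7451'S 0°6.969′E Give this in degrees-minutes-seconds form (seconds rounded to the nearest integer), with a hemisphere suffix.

Lat: fractional minutes 0.74510 × 60 = 44.71″
Lon: fractional minutes 0.96900 × 60 = 58.14″

68°15′45″ S, 0°06′58″ E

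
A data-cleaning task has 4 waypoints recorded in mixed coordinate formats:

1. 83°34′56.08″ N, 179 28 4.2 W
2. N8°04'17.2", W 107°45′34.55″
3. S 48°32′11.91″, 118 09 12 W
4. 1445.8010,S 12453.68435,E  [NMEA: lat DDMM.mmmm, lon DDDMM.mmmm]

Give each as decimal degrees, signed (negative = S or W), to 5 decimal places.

Point 1:
  Latitude: 83° + 34/60 + 56.08/3600 = 83 + 0.566667 + 0.015578 = 83.582244
  N → positive
  Longitude: 179° + 28/60 + 4.2/3600 = 179 + 0.466667 + 0.001167 = 179.467833
  W → negative
Point 2:
  Lat: 8° + 4/60 + 17.2/3600 = 8 + 0.066667 + 0.004778 = 8.071444
  N → positive
  Longitude: 107° + 45/60 + 34.55/3600 = 107 + 0.750000 + 0.009597 = 107.759597
  W ⇒ negate
Point 3:
  Lat: 32′ + 11.91″ = 32.19850′; 48 + 32.19850/60 = 48.536642
  hemisphere S, so the sign is −
  Lon: 118 + 9/60 + 12/3600 = 118.153333
  W → negative
Point 4:
  Latitude: split at 2 digits → 14° and 45.801′; 14 + 45.801/60 = 14.763350
  hemisphere S, so the sign is −
  λ: degrees = first 3 digits = 124, minutes = 53.68435; 124 + 53.68435/60 = 124.894739
  E → positive

1. 83.58224, -179.46783
2. 8.07144, -107.75960
3. -48.53664, -118.15333
4. -14.76335, 124.89474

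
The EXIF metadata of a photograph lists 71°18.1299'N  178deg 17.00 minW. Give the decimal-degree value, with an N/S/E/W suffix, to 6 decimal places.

Lat: 71 + 18.1299/60 = 71.3021650
Lon: 178 + 17/60 = 178.2833333

71.302165° N, 178.283333° W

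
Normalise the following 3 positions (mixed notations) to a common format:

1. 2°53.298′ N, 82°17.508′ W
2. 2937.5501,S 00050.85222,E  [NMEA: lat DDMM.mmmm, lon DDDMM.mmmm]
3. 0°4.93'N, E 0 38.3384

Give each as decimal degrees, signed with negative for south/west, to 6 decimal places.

1. 2.888300, -82.291800
2. -29.625835, 0.847537
3. 0.082167, 0.638973

Point 1:
  Lat: 2 + 53.298/60 = 2.8883000
  N → positive
  λ: 82 + 17.508/60 = 82.2918000
  hemisphere W, so the sign is −
Point 2:
  Latitude: degrees = first 2 digits = 29, minutes = 37.5501; 29 + 37.5501/60 = 29.6258350
  S ⇒ negate
  Longitude: degrees = first 3 digits = 0, minutes = 50.85222; 0 + 50.85222/60 = 0.8475370
  E ⇒ keep positive
Point 3:
  Lat: 4.93′ = 0.082167°; total 0.0821667
  N ⇒ keep positive
  λ: 0 + 38.3384/60 = 0.6389733
  E ⇒ keep positive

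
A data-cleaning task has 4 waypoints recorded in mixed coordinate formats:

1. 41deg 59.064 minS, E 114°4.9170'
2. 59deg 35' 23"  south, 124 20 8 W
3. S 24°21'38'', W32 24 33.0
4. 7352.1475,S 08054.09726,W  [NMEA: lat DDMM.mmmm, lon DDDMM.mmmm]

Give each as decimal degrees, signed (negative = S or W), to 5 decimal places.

1. -41.98440, 114.08195
2. -59.58972, -124.33556
3. -24.36056, -32.40917
4. -73.86913, -80.90162

Point 1:
  φ: 59.064′ = 0.984400°; total 41.984400
  S ⇒ negate
  Lon: 4.917′ = 0.081950°; total 114.081950
  E → positive
Point 2:
  Lat: 59 + 35/60 + 23/3600 = 59.589722
  S ⇒ negate
  Lon: 124 + 20/60 + 8/3600 = 124.335556
  W → negative
Point 3:
  Latitude: 24° + 21/60 + 38/3600 = 24 + 0.350000 + 0.010556 = 24.360556
  S → negative
  λ: 32 + 24/60 + 33/3600 = 32.409167
  W ⇒ negate
Point 4:
  Latitude: split at 2 digits → 73° and 52.1475′; 73 + 52.1475/60 = 73.869125
  S ⇒ negate
  Longitude: split at 3 digits → 080° and 54.09726′; 80 + 54.09726/60 = 80.901621
  W ⇒ negate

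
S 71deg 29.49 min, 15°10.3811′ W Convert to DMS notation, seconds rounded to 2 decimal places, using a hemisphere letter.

71°29′29.40″ S, 15°10′22.87″ W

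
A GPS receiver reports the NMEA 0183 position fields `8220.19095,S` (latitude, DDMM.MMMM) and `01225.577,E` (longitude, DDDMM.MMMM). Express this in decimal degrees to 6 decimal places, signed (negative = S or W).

-82.336516, 12.426283

Lat: degrees = first 2 digits = 82, minutes = 20.19095; 82 + 20.19095/60 = 82.3365158
hemisphere S, so the sign is −
Longitude: split at 3 digits → 012° and 25.577′; 12 + 25.577/60 = 12.4262833
E → positive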